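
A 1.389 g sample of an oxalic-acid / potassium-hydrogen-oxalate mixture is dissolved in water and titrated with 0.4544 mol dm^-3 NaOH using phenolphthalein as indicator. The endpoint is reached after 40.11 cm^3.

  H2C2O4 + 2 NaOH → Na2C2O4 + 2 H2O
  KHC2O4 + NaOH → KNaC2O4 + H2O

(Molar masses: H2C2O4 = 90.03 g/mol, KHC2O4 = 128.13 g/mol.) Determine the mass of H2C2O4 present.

n(NaOH) = 0.04011 × 0.4544 = 0.01823 mol
Let x = n(H2C2O4), y = n(KHC2O4).
Titrant: 2x + 1y = 0.01823;  mass: 90.03x + 128.13y = 1.389
Solving, x = 5.693 × 10^-3 mol, y = 6.841 × 10^-3 mol
mass of H2C2O4 = 5.693 × 10^-3 × 90.03 = 0.5125 g

0.5125 g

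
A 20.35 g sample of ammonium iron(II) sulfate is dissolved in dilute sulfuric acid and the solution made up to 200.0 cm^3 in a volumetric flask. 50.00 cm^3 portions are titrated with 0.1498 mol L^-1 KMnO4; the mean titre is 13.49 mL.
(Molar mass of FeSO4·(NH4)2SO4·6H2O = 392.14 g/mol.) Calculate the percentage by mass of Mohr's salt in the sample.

MnO4^- + 5 Fe^2+ + 8 H^+ → Mn^2+ + 5 Fe^3+ + 4 H2O
n(KMnO4) per titration = 0.01349 × 0.1498 = 2.021 × 10^-3 mol
From the 5:1 ratio, n(FeSO4·(NH4)2SO4·6H2O) in each aliquot = 5/1 × 2.021 × 10^-3 = 0.01010 mol
n(FeSO4·(NH4)2SO4·6H2O) in the whole flask = 0.01010 × 200.0/50.00 = 0.04042 mol
mass of FeSO4·(NH4)2SO4·6H2O = 0.04042 × 392.14 = 15.85 g
% FeSO4·(NH4)2SO4·6H2O = 15.85 / 20.35 × 100 = 77.88 %

77.88 %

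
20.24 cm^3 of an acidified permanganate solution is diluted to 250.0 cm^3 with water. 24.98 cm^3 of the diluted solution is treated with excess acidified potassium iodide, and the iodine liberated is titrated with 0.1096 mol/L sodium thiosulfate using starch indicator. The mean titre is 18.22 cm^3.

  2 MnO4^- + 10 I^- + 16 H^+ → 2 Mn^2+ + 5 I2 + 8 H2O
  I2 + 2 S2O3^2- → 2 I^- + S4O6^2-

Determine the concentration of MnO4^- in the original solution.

0.1975 mol/L

n(S2O3^2-) = 0.01822 × 0.1096 = 1.997 × 10^-3 mol
n(I2) = n(S2O3^2-)/2 = 9.985 × 10^-4 mol
From the 2:5 ratio, n(MnO4^-) in the aliquot = 2/5 × 9.985 × 10^-4 = 3.994 × 10^-4 mol
[MnO4^-]_dilute = 3.994 × 10^-4 / 0.02498 = 0.01599 mol/L
[MnO4^-]_original = 0.01599 × 250.0/20.24 = 0.1975 mol/L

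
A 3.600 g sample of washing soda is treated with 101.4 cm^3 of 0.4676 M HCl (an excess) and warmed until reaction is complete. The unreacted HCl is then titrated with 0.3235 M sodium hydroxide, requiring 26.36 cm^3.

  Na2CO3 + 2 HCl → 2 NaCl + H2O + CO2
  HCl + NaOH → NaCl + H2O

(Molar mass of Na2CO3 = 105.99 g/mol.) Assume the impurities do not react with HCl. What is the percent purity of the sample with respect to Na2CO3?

n(HCl) added = 0.1014 × 0.4676 = 0.04741 mol
n(NaOH) used in back-titration = 0.02636 × 0.3235 = 8.527 × 10^-3 mol
n(HCl) left over = 8.527 × 10^-3 mol (1:1 ratio)
n(HCl) consumed by analyte = 0.04741 − 8.527 × 10^-3 = 0.03889 mol
From the 1:2 ratio, n(Na2CO3) = 1/2 × 0.03889 = 0.01944 mol
mass of Na2CO3 = 0.01944 × 105.99 = 2.061 g
% Na2CO3 = 2.061 / 3.600 × 100 = 57.25 %

57.25 %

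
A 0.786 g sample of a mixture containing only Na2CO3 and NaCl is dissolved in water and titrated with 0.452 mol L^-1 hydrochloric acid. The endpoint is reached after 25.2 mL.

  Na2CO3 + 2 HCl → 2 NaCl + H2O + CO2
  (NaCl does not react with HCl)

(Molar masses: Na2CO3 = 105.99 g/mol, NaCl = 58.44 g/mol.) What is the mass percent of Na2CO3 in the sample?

76.8 %

n(HCl) = 0.0252 × 0.452 = 0.0114 mol
Let x = n(Na2CO3), y = n(NaCl).
Titrant: 2x = 0.0114;  mass: 105.99x + 58.44y = 0.786
Solving, x = 5.70 × 10^-3 mol, y = 3.12 × 10^-3 mol
mass of Na2CO3 = 5.70 × 10^-3 × 105.99 = 0.604 g
% Na2CO3 = 0.604 / 0.786 × 100 = 76.8 %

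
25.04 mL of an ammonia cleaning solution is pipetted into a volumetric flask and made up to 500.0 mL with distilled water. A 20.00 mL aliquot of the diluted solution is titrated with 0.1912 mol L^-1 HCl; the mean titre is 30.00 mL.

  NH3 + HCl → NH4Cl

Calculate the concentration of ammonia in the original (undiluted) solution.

n(HCl) = 0.03000 × 0.1912 = 5.736 × 10^-3 mol
n(NH3) in the aliquot = 5.736 × 10^-3 mol (1:1 ratio)
[NH3]_dilute = 5.736 × 10^-3 / 0.02000 = 0.2868 mol/L
Dilution factor = 500.0 / 25.04 = 19.97
[NH3]_stock = 0.2868 × 19.97 = 5.727 mol/L

5.727 mol/L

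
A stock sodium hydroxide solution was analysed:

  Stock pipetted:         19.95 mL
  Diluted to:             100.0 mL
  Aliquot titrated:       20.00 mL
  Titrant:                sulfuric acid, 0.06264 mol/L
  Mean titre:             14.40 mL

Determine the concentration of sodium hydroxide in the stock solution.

2 NaOH + H2SO4 → Na2SO4 + 2 H2O
n(H2SO4) = 0.01440 × 0.06264 = 9.020 × 10^-4 mol
From the 2:1 ratio, n(NaOH) in the aliquot = 2/1 × 9.020 × 10^-4 = 1.804 × 10^-3 mol
[NaOH]_dilute = 1.804 × 10^-3 / 0.02000 = 0.09020 mol/L
Dilution factor = 100.0 / 19.95 = 5.013
[NaOH]_stock = 0.09020 × 5.013 = 0.4521 mol/L

0.4521 mol/L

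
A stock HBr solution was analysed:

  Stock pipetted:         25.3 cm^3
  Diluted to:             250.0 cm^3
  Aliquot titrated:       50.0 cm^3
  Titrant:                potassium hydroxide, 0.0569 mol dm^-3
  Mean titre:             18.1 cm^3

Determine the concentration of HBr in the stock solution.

0.204 mol/L

HBr + KOH → KBr + H2O
n(KOH) = 0.0181 × 0.0569 = 1.03 × 10^-3 mol
n(HBr) in the aliquot = 1.03 × 10^-3 mol (1:1 ratio)
[HBr]_dilute = 1.03 × 10^-3 / 0.0500 = 0.0206 mol/L
Dilution factor = 250.0 / 25.3 = 9.881
[HBr]_stock = 0.0206 × 9.881 = 0.204 mol/L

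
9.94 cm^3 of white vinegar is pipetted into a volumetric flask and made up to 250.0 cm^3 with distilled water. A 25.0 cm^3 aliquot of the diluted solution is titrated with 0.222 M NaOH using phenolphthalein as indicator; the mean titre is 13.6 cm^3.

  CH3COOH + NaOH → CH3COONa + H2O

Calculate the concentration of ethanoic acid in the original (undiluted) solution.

n(NaOH) = 0.0136 × 0.222 = 3.02 × 10^-3 mol
n(CH3COOH) in the aliquot = 3.02 × 10^-3 mol (1:1 ratio)
[CH3COOH]_dilute = 3.02 × 10^-3 / 0.0250 = 0.121 mol/L
Dilution factor = 250.0 / 9.94 = 25.15
[CH3COOH]_stock = 0.121 × 25.15 = 3.04 mol/L

3.04 M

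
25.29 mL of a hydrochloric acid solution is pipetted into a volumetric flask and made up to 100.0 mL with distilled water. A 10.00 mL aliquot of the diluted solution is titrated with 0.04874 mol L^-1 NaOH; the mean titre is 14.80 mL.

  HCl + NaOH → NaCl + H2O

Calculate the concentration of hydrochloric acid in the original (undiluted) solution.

n(NaOH) = 0.01480 × 0.04874 = 7.214 × 10^-4 mol
n(HCl) in the aliquot = 7.214 × 10^-4 mol (1:1 ratio)
[HCl]_dilute = 7.214 × 10^-4 / 0.01000 = 0.07214 mol/L
Dilution factor = 100.0 / 25.29 = 3.954
[HCl]_stock = 0.07214 × 3.954 = 0.2852 mol/L

0.2852 mol/L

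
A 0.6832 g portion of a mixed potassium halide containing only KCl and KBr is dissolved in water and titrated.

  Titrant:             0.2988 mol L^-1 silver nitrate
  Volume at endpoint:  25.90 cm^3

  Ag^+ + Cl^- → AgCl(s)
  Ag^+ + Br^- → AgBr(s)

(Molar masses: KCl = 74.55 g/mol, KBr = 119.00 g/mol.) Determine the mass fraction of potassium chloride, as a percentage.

58.36 %

n(AgNO3) = 0.02590 × 0.2988 = 7.739 × 10^-3 mol
Let x = n(KCl), y = n(KBr).
Titrant: 1x + 1y = 7.739 × 10^-3;  mass: 74.55x + 119.00y = 0.6832
Solving, x = 5.348 × 10^-3 mol, y = 2.391 × 10^-3 mol
mass of KCl = 5.348 × 10^-3 × 74.55 = 0.3987 g
% KCl = 0.3987 / 0.6832 × 100 = 58.36 %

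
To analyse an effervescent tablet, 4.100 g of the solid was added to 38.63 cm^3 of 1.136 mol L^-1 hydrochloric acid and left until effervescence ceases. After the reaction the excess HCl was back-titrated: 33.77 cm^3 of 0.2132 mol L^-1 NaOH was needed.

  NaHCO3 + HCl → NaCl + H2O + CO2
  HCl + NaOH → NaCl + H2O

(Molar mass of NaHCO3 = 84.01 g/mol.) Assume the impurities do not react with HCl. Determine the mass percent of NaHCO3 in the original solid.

75.17 %

n(HCl) added = 0.03863 × 1.136 = 0.04388 mol
n(NaOH) used in back-titration = 0.03377 × 0.2132 = 7.200 × 10^-3 mol
n(HCl) left over = 7.200 × 10^-3 mol (1:1 ratio)
n(HCl) consumed by analyte = 0.04388 − 7.200 × 10^-3 = 0.03668 mol
n(NaHCO3) = 0.03668 mol (1:1 ratio)
mass of NaHCO3 = 0.03668 × 84.01 = 3.082 g
% NaHCO3 = 3.082 / 4.100 × 100 = 75.17 %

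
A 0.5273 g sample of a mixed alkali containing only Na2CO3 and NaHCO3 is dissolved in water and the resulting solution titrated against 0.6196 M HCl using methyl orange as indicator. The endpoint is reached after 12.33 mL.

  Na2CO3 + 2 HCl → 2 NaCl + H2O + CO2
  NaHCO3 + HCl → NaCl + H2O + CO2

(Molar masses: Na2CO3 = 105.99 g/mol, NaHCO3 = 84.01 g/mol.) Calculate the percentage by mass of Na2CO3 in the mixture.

n(HCl) = 0.01233 × 0.6196 = 7.640 × 10^-3 mol
Let x = n(Na2CO3), y = n(NaHCO3).
Titrant: 2x + 1y = 7.640 × 10^-3;  mass: 105.99x + 84.01y = 0.5273
Solving, x = 1.846 × 10^-3 mol, y = 3.948 × 10^-3 mol
mass of Na2CO3 = 1.846 × 10^-3 × 105.99 = 0.1957 g
% Na2CO3 = 0.1957 / 0.5273 × 100 = 37.11 %

37.11 %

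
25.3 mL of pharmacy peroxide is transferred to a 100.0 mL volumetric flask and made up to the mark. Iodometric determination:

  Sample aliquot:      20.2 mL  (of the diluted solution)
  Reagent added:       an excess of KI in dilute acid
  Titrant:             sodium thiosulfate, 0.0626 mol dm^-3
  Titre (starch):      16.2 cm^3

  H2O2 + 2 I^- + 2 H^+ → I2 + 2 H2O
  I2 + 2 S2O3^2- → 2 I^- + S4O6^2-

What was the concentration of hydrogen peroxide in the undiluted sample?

n(S2O3^2-) = 0.0162 × 0.0626 = 1.01 × 10^-3 mol
n(I2) = n(S2O3^2-)/2 = 5.07 × 10^-4 mol
n(H2O2) in the aliquot = 5.07 × 10^-4 mol (1:1 ratio)
[H2O2]_dilute = 5.07 × 10^-4 / 0.0202 = 0.0251 mol/L
[H2O2]_original = 0.0251 × 100.0/25.3 = 0.0992 mol/L

0.0992 mol/L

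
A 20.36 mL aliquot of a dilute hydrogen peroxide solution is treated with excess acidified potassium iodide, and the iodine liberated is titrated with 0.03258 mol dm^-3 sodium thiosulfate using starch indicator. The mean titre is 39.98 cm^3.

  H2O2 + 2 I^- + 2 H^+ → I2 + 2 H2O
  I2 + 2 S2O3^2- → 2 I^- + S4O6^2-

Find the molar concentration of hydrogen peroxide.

n(S2O3^2-) = 0.03998 × 0.03258 = 1.303 × 10^-3 mol
n(I2) = n(S2O3^2-)/2 = 6.513 × 10^-4 mol
n(H2O2) in the aliquot = 6.513 × 10^-4 mol (1:1 ratio)
[H2O2] = 6.513 × 10^-4 / 0.02036 = 0.03199 mol/L

0.03199 mol/L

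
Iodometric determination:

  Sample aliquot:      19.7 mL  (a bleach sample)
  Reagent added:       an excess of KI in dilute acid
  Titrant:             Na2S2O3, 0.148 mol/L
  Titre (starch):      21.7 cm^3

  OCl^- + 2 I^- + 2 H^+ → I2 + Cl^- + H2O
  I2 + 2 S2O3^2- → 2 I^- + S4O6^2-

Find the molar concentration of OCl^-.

n(S2O3^2-) = 0.0217 × 0.148 = 3.21 × 10^-3 mol
n(I2) = n(S2O3^2-)/2 = 1.61 × 10^-3 mol
n(OCl^-) in the aliquot = 1.61 × 10^-3 mol (1:1 ratio)
[OCl^-] = 1.61 × 10^-3 / 0.0197 = 0.0815 mol/L

0.0815 mol/L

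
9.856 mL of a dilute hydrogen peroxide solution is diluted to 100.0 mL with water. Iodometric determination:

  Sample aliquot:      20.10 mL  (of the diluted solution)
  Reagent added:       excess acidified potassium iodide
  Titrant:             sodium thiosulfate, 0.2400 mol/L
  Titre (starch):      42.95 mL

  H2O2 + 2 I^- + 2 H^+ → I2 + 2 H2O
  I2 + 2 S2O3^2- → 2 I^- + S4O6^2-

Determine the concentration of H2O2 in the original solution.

n(S2O3^2-) = 0.04295 × 0.2400 = 0.01031 mol
n(I2) = n(S2O3^2-)/2 = 5.154 × 10^-3 mol
n(H2O2) in the aliquot = 5.154 × 10^-3 mol (1:1 ratio)
[H2O2]_dilute = 5.154 × 10^-3 / 0.02010 = 0.2564 mol/L
[H2O2]_original = 0.2564 × 100.0/9.856 = 2.602 mol/L

2.602 mol/L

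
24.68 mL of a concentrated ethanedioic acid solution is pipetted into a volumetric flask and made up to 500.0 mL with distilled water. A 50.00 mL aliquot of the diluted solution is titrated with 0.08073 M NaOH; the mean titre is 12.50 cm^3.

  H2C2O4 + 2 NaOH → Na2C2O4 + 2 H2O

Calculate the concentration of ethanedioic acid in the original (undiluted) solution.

0.2044 M

n(NaOH) = 0.01250 × 0.08073 = 1.009 × 10^-3 mol
From the 1:2 ratio, n(H2C2O4) in the aliquot = 1/2 × 1.009 × 10^-3 = 5.046 × 10^-4 mol
[H2C2O4]_dilute = 5.046 × 10^-4 / 0.05000 = 0.01009 mol/L
Dilution factor = 500.0 / 24.68 = 20.26
[H2C2O4]_stock = 0.01009 × 20.26 = 0.2044 mol/L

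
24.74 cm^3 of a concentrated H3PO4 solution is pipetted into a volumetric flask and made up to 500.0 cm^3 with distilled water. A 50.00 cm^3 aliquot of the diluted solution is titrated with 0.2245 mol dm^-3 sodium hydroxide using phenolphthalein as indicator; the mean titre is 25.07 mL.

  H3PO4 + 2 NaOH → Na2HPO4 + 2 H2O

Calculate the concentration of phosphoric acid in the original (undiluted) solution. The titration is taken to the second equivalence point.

1.137 mol/L

n(NaOH) = 0.02507 × 0.2245 = 5.628 × 10^-3 mol
From the 1:2 ratio, n(H3PO4) in the aliquot = 1/2 × 5.628 × 10^-3 = 2.814 × 10^-3 mol
[H3PO4]_dilute = 2.814 × 10^-3 / 0.05000 = 0.05628 mol/L
Dilution factor = 500.0 / 24.74 = 20.21
[H3PO4]_stock = 0.05628 × 20.21 = 1.137 mol/L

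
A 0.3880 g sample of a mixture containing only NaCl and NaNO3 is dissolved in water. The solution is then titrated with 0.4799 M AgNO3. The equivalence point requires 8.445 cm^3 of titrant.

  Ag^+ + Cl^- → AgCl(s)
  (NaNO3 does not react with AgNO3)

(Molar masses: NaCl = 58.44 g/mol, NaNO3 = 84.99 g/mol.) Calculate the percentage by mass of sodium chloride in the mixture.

n(AgNO3) = 0.008445 × 0.4799 = 4.053 × 10^-3 mol
Let x = n(NaCl), y = n(NaNO3).
Titrant: 1x = 4.053 × 10^-3;  mass: 58.44x + 84.99y = 0.3880
Solving, x = 4.053 × 10^-3 mol, y = 1.779 × 10^-3 mol
mass of NaCl = 4.053 × 10^-3 × 58.44 = 0.2368 g
% NaCl = 0.2368 / 0.3880 × 100 = 61.04 %

61.04 %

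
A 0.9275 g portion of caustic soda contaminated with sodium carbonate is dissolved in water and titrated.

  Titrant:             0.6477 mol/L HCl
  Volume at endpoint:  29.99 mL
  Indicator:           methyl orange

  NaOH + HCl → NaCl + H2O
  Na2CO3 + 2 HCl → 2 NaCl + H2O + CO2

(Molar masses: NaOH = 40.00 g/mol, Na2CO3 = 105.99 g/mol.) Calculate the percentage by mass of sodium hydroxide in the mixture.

n(HCl) = 0.02999 × 0.6477 = 0.01942 mol
Let x = n(NaOH), y = n(Na2CO3).
Titrant: 1x + 2y = 0.01942;  mass: 40.00x + 105.99y = 0.9275
Solving, x = 7.842 × 10^-3 mol, y = 5.791 × 10^-3 mol
mass of NaOH = 7.842 × 10^-3 × 40.00 = 0.3137 g
% NaOH = 0.3137 / 0.9275 × 100 = 33.82 %

33.82 %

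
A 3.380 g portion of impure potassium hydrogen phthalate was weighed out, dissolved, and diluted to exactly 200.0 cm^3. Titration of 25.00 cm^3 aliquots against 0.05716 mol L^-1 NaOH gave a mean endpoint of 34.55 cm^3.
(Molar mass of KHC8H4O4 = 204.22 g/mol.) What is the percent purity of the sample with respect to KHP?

95.46 %

KHC8H4O4 + NaOH → KNaC8H4O4 + H2O
n(NaOH) per titration = 0.03455 × 0.05716 = 1.975 × 10^-3 mol
n(KHC8H4O4) in each aliquot = 1.975 × 10^-3 mol (1:1 ratio)
n(KHC8H4O4) in the whole flask = 1.975 × 10^-3 × 200.0/25.00 = 0.01580 mol
mass of KHC8H4O4 = 0.01580 × 204.22 = 3.226 g
% KHC8H4O4 = 3.226 / 3.380 × 100 = 95.46 %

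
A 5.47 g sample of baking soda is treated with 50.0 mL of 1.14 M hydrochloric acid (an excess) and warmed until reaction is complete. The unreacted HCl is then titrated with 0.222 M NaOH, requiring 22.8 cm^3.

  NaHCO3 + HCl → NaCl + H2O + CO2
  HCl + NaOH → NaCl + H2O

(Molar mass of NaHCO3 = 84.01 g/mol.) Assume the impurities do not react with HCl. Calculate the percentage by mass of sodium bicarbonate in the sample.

79.8 %

n(HCl) added = 0.0500 × 1.14 = 0.0570 mol
n(NaOH) used in back-titration = 0.0228 × 0.222 = 5.06 × 10^-3 mol
n(HCl) left over = 5.06 × 10^-3 mol (1:1 ratio)
n(HCl) consumed by analyte = 0.0570 − 5.06 × 10^-3 = 0.0519 mol
n(NaHCO3) = 0.0519 mol (1:1 ratio)
mass of NaHCO3 = 0.0519 × 84.01 = 4.36 g
% NaHCO3 = 4.36 / 5.47 × 100 = 79.8 %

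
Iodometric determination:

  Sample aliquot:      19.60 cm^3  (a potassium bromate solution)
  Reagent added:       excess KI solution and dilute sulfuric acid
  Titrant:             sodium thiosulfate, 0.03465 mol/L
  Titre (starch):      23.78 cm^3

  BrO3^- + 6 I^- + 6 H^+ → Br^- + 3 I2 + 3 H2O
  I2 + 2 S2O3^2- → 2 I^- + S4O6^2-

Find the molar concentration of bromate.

n(S2O3^2-) = 0.02378 × 0.03465 = 8.240 × 10^-4 mol
n(I2) = n(S2O3^2-)/2 = 4.120 × 10^-4 mol
From the 1:3 ratio, n(BrO3^-) in the aliquot = 1/3 × 4.120 × 10^-4 = 1.373 × 10^-4 mol
[BrO3^-] = 1.373 × 10^-4 / 0.01960 = 0.007007 mol/L

0.007007 mol/L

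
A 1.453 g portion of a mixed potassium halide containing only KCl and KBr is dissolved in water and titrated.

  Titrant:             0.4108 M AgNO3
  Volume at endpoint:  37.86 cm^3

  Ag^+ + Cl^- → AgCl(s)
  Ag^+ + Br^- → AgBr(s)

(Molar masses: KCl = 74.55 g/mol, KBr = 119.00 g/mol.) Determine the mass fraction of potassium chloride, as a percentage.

45.92 %

n(AgNO3) = 0.03786 × 0.4108 = 0.01555 mol
Let x = n(KCl), y = n(KBr).
Titrant: 1x + 1y = 0.01555;  mass: 74.55x + 119.00y = 1.453
Solving, x = 8.949 × 10^-3 mol, y = 6.604 × 10^-3 mol
mass of KCl = 8.949 × 10^-3 × 74.55 = 0.6672 g
% KCl = 0.6672 / 1.453 × 100 = 45.92 %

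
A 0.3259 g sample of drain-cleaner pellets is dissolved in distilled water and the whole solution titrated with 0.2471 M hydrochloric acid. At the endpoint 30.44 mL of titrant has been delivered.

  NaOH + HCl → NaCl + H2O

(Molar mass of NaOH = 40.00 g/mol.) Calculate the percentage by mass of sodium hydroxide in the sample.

n(HCl) = 0.03044 L × 0.2471 mol/L = 7.522 × 10^-3 mol
n(NaOH) = 7.522 × 10^-3 mol (1:1 ratio)
mass of NaOH = 7.522 × 10^-3 × 40.00 g/mol = 0.3009 g
% NaOH = 0.3009 / 0.3259 × 100 = 92.32 %

92.32 %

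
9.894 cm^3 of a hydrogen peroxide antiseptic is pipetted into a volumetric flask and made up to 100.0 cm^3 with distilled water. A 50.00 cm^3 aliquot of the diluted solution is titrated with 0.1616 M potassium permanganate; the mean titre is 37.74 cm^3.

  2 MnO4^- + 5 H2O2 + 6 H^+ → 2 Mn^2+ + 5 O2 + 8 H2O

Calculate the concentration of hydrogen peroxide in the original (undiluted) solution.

3.082 M

n(KMnO4) = 0.03774 × 0.1616 = 6.099 × 10^-3 mol
From the 5:2 ratio, n(H2O2) in the aliquot = 5/2 × 6.099 × 10^-3 = 0.01525 mol
[H2O2]_dilute = 0.01525 / 0.05000 = 0.3049 mol/L
Dilution factor = 100.0 / 9.894 = 10.11
[H2O2]_stock = 0.3049 × 10.11 = 3.082 mol/L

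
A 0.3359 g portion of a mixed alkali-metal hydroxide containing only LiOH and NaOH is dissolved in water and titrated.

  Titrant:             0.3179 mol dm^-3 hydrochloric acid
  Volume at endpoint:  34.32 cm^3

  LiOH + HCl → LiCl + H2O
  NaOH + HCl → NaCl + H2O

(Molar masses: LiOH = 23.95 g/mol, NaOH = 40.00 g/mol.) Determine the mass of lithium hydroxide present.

0.1500 g

n(HCl) = 0.03432 × 0.3179 = 0.01091 mol
Let x = n(LiOH), y = n(NaOH).
Titrant: 1x + 1y = 0.01091;  mass: 23.95x + 40.00y = 0.3359
Solving, x = 6.262 × 10^-3 mol, y = 4.648 × 10^-3 mol
mass of LiOH = 6.262 × 10^-3 × 23.95 = 0.1500 g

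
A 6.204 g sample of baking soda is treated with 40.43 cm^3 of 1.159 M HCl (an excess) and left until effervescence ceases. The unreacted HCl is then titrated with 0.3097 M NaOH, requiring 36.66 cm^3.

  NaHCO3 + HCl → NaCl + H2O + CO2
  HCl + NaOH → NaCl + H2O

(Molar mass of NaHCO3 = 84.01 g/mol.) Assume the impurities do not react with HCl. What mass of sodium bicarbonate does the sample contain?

n(HCl) added = 0.04043 × 1.159 = 0.04686 mol
n(NaOH) used in back-titration = 0.03666 × 0.3097 = 0.01135 mol
n(HCl) left over = 0.01135 mol (1:1 ratio)
n(HCl) consumed by analyte = 0.04686 − 0.01135 = 0.03550 mol
n(NaHCO3) = 0.03550 mol (1:1 ratio)
mass of NaHCO3 = 0.03550 × 84.01 = 2.983 g

2.983 g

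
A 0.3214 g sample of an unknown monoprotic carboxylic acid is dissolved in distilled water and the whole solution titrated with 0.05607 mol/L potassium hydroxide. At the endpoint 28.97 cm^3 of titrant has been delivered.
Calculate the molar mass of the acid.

n(KOH) = 0.02897 L × 0.05607 mol/L = 1.624 × 10^-3 mol
n(HA) = 1.624 × 10^-3 mol (1:1 ratio)
M = m / n = 0.3214 g / 1.624 × 10^-3 mol = 197.9 g/mol

197.9 g/mol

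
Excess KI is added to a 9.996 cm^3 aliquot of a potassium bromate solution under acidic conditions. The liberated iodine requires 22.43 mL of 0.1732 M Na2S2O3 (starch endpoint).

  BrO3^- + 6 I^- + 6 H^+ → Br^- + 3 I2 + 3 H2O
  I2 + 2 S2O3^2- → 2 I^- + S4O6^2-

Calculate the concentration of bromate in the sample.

0.06477 M

n(S2O3^2-) = 0.02243 × 0.1732 = 3.885 × 10^-3 mol
n(I2) = n(S2O3^2-)/2 = 1.942 × 10^-3 mol
From the 1:3 ratio, n(BrO3^-) in the aliquot = 1/3 × 1.942 × 10^-3 = 6.475 × 10^-4 mol
[BrO3^-] = 6.475 × 10^-4 / 0.009996 = 0.06477 mol/L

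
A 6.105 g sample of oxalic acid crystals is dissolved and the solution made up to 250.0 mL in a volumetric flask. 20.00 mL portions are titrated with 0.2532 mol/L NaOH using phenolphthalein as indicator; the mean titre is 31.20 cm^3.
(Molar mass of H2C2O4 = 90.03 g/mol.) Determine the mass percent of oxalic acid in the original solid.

72.81 %

H2C2O4 + 2 NaOH → Na2C2O4 + 2 H2O
n(NaOH) per titration = 0.03120 × 0.2532 = 7.900 × 10^-3 mol
From the 1:2 ratio, n(H2C2O4) in each aliquot = 1/2 × 7.900 × 10^-3 = 3.950 × 10^-3 mol
n(H2C2O4) in the whole flask = 3.950 × 10^-3 × 250.0/20.00 = 0.04937 mol
mass of H2C2O4 = 0.04937 × 90.03 = 4.445 g
% H2C2O4 = 4.445 / 6.105 × 100 = 72.81 %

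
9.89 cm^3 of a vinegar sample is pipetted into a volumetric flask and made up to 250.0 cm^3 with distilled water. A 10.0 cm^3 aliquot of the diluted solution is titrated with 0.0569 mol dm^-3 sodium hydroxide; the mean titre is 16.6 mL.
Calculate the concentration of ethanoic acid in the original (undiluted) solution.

2.39 mol/L

CH3COOH + NaOH → CH3COONa + H2O
n(NaOH) = 0.0166 × 0.0569 = 9.45 × 10^-4 mol
n(CH3COOH) in the aliquot = 9.45 × 10^-4 mol (1:1 ratio)
[CH3COOH]_dilute = 9.45 × 10^-4 / 0.0100 = 0.0945 mol/L
Dilution factor = 250.0 / 9.89 = 25.28
[CH3COOH]_stock = 0.0945 × 25.28 = 2.39 mol/L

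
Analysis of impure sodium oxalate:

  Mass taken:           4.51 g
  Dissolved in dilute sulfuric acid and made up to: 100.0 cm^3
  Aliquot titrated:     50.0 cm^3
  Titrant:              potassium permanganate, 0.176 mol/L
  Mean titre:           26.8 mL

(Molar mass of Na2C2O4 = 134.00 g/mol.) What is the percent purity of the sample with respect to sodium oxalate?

2 MnO4^- + 5 C2O4^2- + 16 H^+ → 2 Mn^2+ + 10 CO2 + 8 H2O
n(KMnO4) per titration = 0.0268 × 0.176 = 4.72 × 10^-3 mol
From the 5:2 ratio, n(Na2C2O4) in each aliquot = 5/2 × 4.72 × 10^-3 = 0.0118 mol
n(Na2C2O4) in the whole flask = 0.0118 × 100.0/50.0 = 0.0236 mol
mass of Na2C2O4 = 0.0236 × 134.00 = 3.16 g
% Na2C2O4 = 3.16 / 4.51 × 100 = 70.1 %

70.1 %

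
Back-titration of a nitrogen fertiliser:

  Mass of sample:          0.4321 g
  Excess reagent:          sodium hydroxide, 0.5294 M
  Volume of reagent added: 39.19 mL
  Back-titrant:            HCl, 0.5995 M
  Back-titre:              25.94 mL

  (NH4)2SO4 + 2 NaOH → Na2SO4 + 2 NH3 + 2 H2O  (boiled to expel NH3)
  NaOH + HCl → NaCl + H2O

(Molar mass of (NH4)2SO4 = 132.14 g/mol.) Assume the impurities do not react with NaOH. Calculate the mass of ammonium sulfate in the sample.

0.3433 g

n(NaOH) added = 0.03919 × 0.5294 = 0.02075 mol
n(HCl) used in back-titration = 0.02594 × 0.5995 = 0.01555 mol
n(NaOH) left over = 0.01555 mol (1:1 ratio)
n(NaOH) consumed by analyte = 0.02075 − 0.01555 = 5.196 × 10^-3 mol
From the 1:2 ratio, n((NH4)2SO4) = 1/2 × 5.196 × 10^-3 = 2.598 × 10^-3 mol
mass of (NH4)2SO4 = 2.598 × 10^-3 × 132.14 = 0.3433 g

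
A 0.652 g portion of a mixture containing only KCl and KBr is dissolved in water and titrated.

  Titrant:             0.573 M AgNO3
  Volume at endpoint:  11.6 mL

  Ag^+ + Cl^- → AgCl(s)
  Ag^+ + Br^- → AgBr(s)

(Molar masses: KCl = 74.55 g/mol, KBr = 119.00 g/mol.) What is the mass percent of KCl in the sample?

n(AgNO3) = 0.0116 × 0.573 = 6.65 × 10^-3 mol
Let x = n(KCl), y = n(KBr).
Titrant: 1x + 1y = 6.65 × 10^-3;  mass: 74.55x + 119.00y = 0.652
Solving, x = 3.13 × 10^-3 mol, y = 3.52 × 10^-3 mol
mass of KCl = 3.13 × 10^-3 × 74.55 = 0.233 g
% KCl = 0.233 / 0.652 × 100 = 35.7 %

35.7 %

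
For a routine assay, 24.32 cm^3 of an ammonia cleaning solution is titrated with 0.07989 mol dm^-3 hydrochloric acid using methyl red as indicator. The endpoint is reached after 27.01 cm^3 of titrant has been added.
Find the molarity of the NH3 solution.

NH3 + HCl → NH4Cl
n(HCl) = 0.02701 L × 0.07989 mol/L = 2.158 × 10^-3 mol
n(NH3) = 2.158 × 10^-3 mol (1:1 mole ratio)
[NH3] = 2.158 × 10^-3 mol / 0.02432 L = 0.08873 mol/L

0.08873 mol/L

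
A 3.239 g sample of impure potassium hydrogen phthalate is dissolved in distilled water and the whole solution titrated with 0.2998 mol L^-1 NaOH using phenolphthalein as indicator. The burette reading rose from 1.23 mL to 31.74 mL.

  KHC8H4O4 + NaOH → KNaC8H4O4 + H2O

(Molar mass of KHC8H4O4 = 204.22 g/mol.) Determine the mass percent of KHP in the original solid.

n(NaOH) = 0.03051 L × 0.2998 mol/L = 9.147 × 10^-3 mol
n(KHC8H4O4) = 9.147 × 10^-3 mol (1:1 ratio)
mass of KHC8H4O4 = 9.147 × 10^-3 × 204.22 g/mol = 1.868 g
% KHC8H4O4 = 1.868 / 3.239 × 100 = 57.67 %

57.67 %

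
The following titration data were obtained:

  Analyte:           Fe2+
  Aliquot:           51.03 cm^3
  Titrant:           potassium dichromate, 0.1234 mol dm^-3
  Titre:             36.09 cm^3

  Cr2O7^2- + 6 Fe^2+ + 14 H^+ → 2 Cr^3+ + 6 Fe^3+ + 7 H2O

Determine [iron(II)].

n(K2Cr2O7) = 0.03609 L × 0.1234 mol/L = 4.454 × 10^-3 mol
From the 6:1 mole ratio, n(Fe2+) = 6/1 × 4.454 × 10^-3 = 0.02672 mol
[Fe2+] = 0.02672 mol / 0.05103 L = 0.5236 mol/L

0.5236 mol/L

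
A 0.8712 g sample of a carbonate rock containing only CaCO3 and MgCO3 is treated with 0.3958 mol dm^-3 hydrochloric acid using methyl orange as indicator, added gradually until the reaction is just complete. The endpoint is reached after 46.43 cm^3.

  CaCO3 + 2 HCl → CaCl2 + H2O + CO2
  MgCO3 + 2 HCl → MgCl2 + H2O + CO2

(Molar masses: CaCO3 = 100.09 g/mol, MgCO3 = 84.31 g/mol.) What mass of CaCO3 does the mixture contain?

n(HCl) = 0.04643 × 0.3958 = 0.01838 mol
Let x = n(CaCO3), y = n(MgCO3).
Titrant: 2x + 2y = 0.01838;  mass: 100.09x + 84.31y = 0.8712
Solving, x = 6.116 × 10^-3 mol, y = 3.072 × 10^-3 mol
mass of CaCO3 = 6.116 × 10^-3 × 100.09 = 0.6122 g

0.6122 g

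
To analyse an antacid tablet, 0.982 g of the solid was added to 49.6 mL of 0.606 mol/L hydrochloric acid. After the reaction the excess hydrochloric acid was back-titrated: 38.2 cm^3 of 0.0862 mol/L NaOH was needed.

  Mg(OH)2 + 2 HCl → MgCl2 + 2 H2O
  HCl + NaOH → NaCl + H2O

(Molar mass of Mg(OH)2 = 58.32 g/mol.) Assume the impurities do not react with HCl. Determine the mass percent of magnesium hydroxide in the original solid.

79.5 %

n(HCl) added = 0.0496 × 0.606 = 0.0301 mol
n(NaOH) used in back-titration = 0.0382 × 0.0862 = 3.29 × 10^-3 mol
n(HCl) left over = 3.29 × 10^-3 mol (1:1 ratio)
n(HCl) consumed by analyte = 0.0301 − 3.29 × 10^-3 = 0.0268 mol
From the 1:2 ratio, n(Mg(OH)2) = 1/2 × 0.0268 = 0.0134 mol
mass of Mg(OH)2 = 0.0134 × 58.32 = 0.780 g
% Mg(OH)2 = 0.780 / 0.982 × 100 = 79.5 %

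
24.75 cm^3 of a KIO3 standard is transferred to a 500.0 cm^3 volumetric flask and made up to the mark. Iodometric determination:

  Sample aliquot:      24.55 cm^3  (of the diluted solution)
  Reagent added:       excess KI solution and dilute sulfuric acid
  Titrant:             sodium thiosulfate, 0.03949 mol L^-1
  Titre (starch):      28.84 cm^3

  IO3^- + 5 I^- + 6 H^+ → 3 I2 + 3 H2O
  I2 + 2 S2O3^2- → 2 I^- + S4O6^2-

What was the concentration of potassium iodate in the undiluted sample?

n(S2O3^2-) = 0.02884 × 0.03949 = 1.139 × 10^-3 mol
n(I2) = n(S2O3^2-)/2 = 5.694 × 10^-4 mol
From the 1:3 ratio, n(IO3^-) in the aliquot = 1/3 × 5.694 × 10^-4 = 1.898 × 10^-4 mol
[IO3^-]_dilute = 1.898 × 10^-4 / 0.02455 = 0.007732 mol/L
[IO3^-]_original = 0.007732 × 500.0/24.75 = 0.1562 mol/L

0.1562 mol/L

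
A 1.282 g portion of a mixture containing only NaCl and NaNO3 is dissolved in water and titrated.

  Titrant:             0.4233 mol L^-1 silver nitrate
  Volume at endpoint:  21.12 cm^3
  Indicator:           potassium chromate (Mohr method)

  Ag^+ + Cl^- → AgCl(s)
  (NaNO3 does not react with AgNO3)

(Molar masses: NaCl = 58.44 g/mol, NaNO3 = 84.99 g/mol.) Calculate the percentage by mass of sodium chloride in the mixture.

n(AgNO3) = 0.02112 × 0.4233 = 8.940 × 10^-3 mol
Let x = n(NaCl), y = n(NaNO3).
Titrant: 1x = 8.940 × 10^-3;  mass: 58.44x + 84.99y = 1.282
Solving, x = 8.940 × 10^-3 mol, y = 8.937 × 10^-3 mol
mass of NaCl = 8.940 × 10^-3 × 58.44 = 0.5225 g
% NaCl = 0.5225 / 1.282 × 100 = 40.75 %

40.75 %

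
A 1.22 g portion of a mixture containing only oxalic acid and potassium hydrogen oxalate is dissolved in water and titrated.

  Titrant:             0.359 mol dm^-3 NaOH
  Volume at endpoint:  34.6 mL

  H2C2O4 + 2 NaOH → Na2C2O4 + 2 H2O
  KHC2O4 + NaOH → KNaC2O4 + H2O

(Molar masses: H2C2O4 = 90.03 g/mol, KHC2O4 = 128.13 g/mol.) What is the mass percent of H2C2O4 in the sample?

16.5 %

n(NaOH) = 0.0346 × 0.359 = 0.0124 mol
Let x = n(H2C2O4), y = n(KHC2O4).
Titrant: 2x + 1y = 0.0124;  mass: 90.03x + 128.13y = 1.22
Solving, x = 2.24 × 10^-3 mol, y = 7.95 × 10^-3 mol
mass of H2C2O4 = 2.24 × 10^-3 × 90.03 = 0.201 g
% H2C2O4 = 0.201 / 1.22 × 100 = 16.5 %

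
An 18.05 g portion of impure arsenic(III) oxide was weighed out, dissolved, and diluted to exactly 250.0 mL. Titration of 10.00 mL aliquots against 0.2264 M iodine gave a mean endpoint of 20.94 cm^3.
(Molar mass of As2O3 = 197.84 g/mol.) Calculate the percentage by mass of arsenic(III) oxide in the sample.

64.95 %

As2O3 + 2 I2 + 2 H2O → As2O5 + 4 HI
n(I2) per titration = 0.02094 × 0.2264 = 4.741 × 10^-3 mol
From the 1:2 ratio, n(As2O3) in each aliquot = 1/2 × 4.741 × 10^-3 = 2.370 × 10^-3 mol
n(As2O3) in the whole flask = 2.370 × 10^-3 × 250.0/10.00 = 0.05926 mol
mass of As2O3 = 0.05926 × 197.84 = 11.72 g
% As2O3 = 11.72 / 18.05 × 100 = 64.95 %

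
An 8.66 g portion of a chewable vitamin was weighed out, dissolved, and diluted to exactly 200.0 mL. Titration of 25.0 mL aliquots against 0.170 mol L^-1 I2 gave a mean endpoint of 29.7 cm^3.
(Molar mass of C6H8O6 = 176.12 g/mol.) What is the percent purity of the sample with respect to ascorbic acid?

C6H8O6 + I2 → C6H6O6 + 2 HI
n(I2) per titration = 0.0297 × 0.170 = 5.05 × 10^-3 mol
n(C6H8O6) in each aliquot = 5.05 × 10^-3 mol (1:1 ratio)
n(C6H8O6) in the whole flask = 5.05 × 10^-3 × 200.0/25.0 = 0.0404 mol
mass of C6H8O6 = 0.0404 × 176.12 = 7.11 g
% C6H8O6 = 7.11 / 8.66 × 100 = 82.1 %

82.1 %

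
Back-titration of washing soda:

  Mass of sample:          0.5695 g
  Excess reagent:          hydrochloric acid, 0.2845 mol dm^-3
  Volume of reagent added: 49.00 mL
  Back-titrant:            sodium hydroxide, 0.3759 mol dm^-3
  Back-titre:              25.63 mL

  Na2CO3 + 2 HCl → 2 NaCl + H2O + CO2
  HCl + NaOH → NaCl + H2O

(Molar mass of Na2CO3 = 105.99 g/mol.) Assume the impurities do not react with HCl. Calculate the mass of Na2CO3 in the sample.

0.2282 g

n(HCl) added = 0.04900 × 0.2845 = 0.01394 mol
n(NaOH) used in back-titration = 0.02563 × 0.3759 = 9.634 × 10^-3 mol
n(HCl) left over = 9.634 × 10^-3 mol (1:1 ratio)
n(HCl) consumed by analyte = 0.01394 − 9.634 × 10^-3 = 4.306 × 10^-3 mol
From the 1:2 ratio, n(Na2CO3) = 1/2 × 4.306 × 10^-3 = 2.153 × 10^-3 mol
mass of Na2CO3 = 2.153 × 10^-3 × 105.99 = 0.2282 g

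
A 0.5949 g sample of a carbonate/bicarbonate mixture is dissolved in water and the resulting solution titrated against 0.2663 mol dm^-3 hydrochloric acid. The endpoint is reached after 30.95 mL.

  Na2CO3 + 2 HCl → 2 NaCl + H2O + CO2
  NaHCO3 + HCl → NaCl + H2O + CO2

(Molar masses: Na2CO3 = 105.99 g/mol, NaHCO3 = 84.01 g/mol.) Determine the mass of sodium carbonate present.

0.1666 g

n(HCl) = 0.03095 × 0.2663 = 8.242 × 10^-3 mol
Let x = n(Na2CO3), y = n(NaHCO3).
Titrant: 2x + 1y = 8.242 × 10^-3;  mass: 105.99x + 84.01y = 0.5949
Solving, x = 1.572 × 10^-3 mol, y = 5.098 × 10^-3 mol
mass of Na2CO3 = 1.572 × 10^-3 × 105.99 = 0.1666 g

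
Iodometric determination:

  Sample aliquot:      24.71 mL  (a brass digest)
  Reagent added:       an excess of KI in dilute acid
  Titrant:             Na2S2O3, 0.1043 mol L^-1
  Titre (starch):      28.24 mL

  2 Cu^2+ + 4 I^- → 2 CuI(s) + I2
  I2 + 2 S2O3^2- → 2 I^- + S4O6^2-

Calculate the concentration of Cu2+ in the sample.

n(S2O3^2-) = 0.02824 × 0.1043 = 2.945 × 10^-3 mol
n(I2) = n(S2O3^2-)/2 = 1.473 × 10^-3 mol
From the 2:1 ratio, n(Cu2+) in the aliquot = 2/1 × 1.473 × 10^-3 = 2.945 × 10^-3 mol
[Cu2+] = 2.945 × 10^-3 / 0.02471 = 0.1192 mol/L

0.1192 mol/L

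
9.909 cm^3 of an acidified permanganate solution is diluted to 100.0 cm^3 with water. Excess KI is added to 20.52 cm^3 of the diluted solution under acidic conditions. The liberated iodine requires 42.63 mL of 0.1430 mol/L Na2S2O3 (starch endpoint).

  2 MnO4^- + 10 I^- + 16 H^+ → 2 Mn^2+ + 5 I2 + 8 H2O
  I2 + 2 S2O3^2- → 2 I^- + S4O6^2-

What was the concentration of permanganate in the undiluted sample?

n(S2O3^2-) = 0.04263 × 0.1430 = 6.096 × 10^-3 mol
n(I2) = n(S2O3^2-)/2 = 3.048 × 10^-3 mol
From the 2:5 ratio, n(MnO4^-) in the aliquot = 2/5 × 3.048 × 10^-3 = 1.219 × 10^-3 mol
[MnO4^-]_dilute = 1.219 × 10^-3 / 0.02052 = 0.05942 mol/L
[MnO4^-]_original = 0.05942 × 100.0/9.909 = 0.5996 mol/L

0.5996 mol/L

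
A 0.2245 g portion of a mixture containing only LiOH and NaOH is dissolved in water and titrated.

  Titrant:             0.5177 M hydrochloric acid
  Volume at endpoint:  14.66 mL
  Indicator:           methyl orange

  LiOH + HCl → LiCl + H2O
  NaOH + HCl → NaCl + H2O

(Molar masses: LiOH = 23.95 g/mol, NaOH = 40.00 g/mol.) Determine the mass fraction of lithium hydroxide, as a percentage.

n(HCl) = 0.01466 × 0.5177 = 7.589 × 10^-3 mol
Let x = n(LiOH), y = n(NaOH).
Titrant: 1x + 1y = 7.589 × 10^-3;  mass: 23.95x + 40.00y = 0.2245
Solving, x = 4.927 × 10^-3 mol, y = 2.662 × 10^-3 mol
mass of LiOH = 4.927 × 10^-3 × 23.95 = 0.1180 g
% LiOH = 0.1180 / 0.2245 × 100 = 52.56 %

52.56 %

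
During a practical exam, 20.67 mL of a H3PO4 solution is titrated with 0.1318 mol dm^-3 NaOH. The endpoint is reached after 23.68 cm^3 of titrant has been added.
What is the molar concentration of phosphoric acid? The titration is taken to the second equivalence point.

0.07550 mol/L

H3PO4 + 2 NaOH → Na2HPO4 + 2 H2O
n(NaOH) = 0.02368 L × 0.1318 mol/L = 3.121 × 10^-3 mol
From the 1:2 mole ratio, n(H3PO4) = 1/2 × 3.121 × 10^-3 = 1.561 × 10^-3 mol
[H3PO4] = 1.561 × 10^-3 mol / 0.02067 L = 0.07550 mol/L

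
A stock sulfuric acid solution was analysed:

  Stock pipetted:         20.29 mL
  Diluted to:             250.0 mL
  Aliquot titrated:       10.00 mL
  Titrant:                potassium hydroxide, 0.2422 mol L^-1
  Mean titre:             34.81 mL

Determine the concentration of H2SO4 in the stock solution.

H2SO4 + 2 KOH → K2SO4 + 2 H2O
n(KOH) = 0.03481 × 0.2422 = 8.431 × 10^-3 mol
From the 1:2 ratio, n(H2SO4) in the aliquot = 1/2 × 8.431 × 10^-3 = 4.215 × 10^-3 mol
[H2SO4]_dilute = 4.215 × 10^-3 / 0.01000 = 0.4215 mol/L
Dilution factor = 250.0 / 20.29 = 12.32
[H2SO4]_stock = 0.4215 × 12.32 = 5.194 mol/L

5.194 mol/L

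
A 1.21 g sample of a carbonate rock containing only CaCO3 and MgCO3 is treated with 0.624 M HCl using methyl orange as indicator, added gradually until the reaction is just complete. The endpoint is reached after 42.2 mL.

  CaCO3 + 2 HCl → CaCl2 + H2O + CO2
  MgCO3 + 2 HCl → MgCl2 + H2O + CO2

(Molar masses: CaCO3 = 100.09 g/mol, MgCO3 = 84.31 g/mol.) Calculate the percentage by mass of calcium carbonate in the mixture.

52.4 %

n(HCl) = 0.0422 × 0.624 = 0.0263 mol
Let x = n(CaCO3), y = n(MgCO3).
Titrant: 2x + 2y = 0.0263;  mass: 100.09x + 84.31y = 1.21
Solving, x = 6.33 × 10^-3 mol, y = 6.83 × 10^-3 mol
mass of CaCO3 = 6.33 × 10^-3 × 100.09 = 0.634 g
% CaCO3 = 0.634 / 1.21 × 100 = 52.4 %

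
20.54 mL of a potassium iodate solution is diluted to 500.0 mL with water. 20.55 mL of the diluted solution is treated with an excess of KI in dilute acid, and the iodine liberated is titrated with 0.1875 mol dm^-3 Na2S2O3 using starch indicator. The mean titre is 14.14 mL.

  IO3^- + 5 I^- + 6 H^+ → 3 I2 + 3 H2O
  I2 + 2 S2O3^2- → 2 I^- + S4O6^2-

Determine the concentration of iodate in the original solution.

n(S2O3^2-) = 0.01414 × 0.1875 = 2.651 × 10^-3 mol
n(I2) = n(S2O3^2-)/2 = 1.326 × 10^-3 mol
From the 1:3 ratio, n(IO3^-) in the aliquot = 1/3 × 1.326 × 10^-3 = 4.419 × 10^-4 mol
[IO3^-]_dilute = 4.419 × 10^-4 / 0.02055 = 0.02150 mol/L
[IO3^-]_original = 0.02150 × 500.0/20.54 = 0.5234 mol/L

0.5234 mol/L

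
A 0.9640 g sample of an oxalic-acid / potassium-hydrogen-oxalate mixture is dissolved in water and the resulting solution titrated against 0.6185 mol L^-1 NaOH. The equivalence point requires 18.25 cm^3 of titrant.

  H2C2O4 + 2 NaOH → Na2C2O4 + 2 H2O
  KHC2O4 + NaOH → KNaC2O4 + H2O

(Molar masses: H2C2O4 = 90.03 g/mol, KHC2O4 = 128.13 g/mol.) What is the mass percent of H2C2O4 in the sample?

27.10 %

n(NaOH) = 0.01825 × 0.6185 = 0.01129 mol
Let x = n(H2C2O4), y = n(KHC2O4).
Titrant: 2x + 1y = 0.01129;  mass: 90.03x + 128.13y = 0.9640
Solving, x = 2.901 × 10^-3 mol, y = 5.485 × 10^-3 mol
mass of H2C2O4 = 2.901 × 10^-3 × 90.03 = 0.2612 g
% H2C2O4 = 0.2612 / 0.9640 × 100 = 27.10 %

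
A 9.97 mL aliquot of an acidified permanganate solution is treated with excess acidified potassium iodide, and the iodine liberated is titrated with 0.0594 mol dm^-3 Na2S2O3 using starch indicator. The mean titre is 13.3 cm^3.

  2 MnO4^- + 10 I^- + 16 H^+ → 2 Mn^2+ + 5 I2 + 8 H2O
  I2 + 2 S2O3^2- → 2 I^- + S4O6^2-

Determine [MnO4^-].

0.0158 mol/L

n(S2O3^2-) = 0.0133 × 0.0594 = 7.90 × 10^-4 mol
n(I2) = n(S2O3^2-)/2 = 3.95 × 10^-4 mol
From the 2:5 ratio, n(MnO4^-) in the aliquot = 2/5 × 3.95 × 10^-4 = 1.58 × 10^-4 mol
[MnO4^-] = 1.58 × 10^-4 / 0.00997 = 0.0158 mol/L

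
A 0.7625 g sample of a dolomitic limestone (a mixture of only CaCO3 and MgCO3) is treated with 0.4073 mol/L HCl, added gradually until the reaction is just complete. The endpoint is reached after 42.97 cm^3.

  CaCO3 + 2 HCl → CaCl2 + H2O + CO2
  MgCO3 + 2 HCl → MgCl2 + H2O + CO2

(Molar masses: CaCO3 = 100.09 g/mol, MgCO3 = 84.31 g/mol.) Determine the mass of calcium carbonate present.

0.1568 g

n(HCl) = 0.04297 × 0.4073 = 0.01750 mol
Let x = n(CaCO3), y = n(MgCO3).
Titrant: 2x + 2y = 0.01750;  mass: 100.09x + 84.31y = 0.7625
Solving, x = 1.566 × 10^-3 mol, y = 7.185 × 10^-3 mol
mass of CaCO3 = 1.566 × 10^-3 × 100.09 = 0.1568 g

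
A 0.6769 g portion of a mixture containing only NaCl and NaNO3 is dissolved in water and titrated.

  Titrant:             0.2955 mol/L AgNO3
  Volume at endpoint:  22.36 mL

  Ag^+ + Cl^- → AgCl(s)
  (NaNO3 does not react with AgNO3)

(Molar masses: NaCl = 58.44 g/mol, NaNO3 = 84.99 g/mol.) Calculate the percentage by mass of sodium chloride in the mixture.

57.04 %

n(AgNO3) = 0.02236 × 0.2955 = 6.607 × 10^-3 mol
Let x = n(NaCl), y = n(NaNO3).
Titrant: 1x = 6.607 × 10^-3;  mass: 58.44x + 84.99y = 0.6769
Solving, x = 6.607 × 10^-3 mol, y = 3.421 × 10^-3 mol
mass of NaCl = 6.607 × 10^-3 × 58.44 = 0.3861 g
% NaCl = 0.3861 / 0.6769 × 100 = 57.04 %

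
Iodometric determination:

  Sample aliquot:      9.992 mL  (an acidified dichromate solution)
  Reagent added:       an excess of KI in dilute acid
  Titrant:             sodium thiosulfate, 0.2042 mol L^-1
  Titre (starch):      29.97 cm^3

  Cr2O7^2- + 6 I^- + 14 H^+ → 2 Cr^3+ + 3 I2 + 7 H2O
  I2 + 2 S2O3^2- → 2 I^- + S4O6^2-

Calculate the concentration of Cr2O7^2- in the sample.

n(S2O3^2-) = 0.02997 × 0.2042 = 6.120 × 10^-3 mol
n(I2) = n(S2O3^2-)/2 = 3.060 × 10^-3 mol
From the 1:3 ratio, n(Cr2O7^2-) in the aliquot = 1/3 × 3.060 × 10^-3 = 1.020 × 10^-3 mol
[Cr2O7^2-] = 1.020 × 10^-3 / 0.009992 = 0.1021 mol/L

0.1021 mol/L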